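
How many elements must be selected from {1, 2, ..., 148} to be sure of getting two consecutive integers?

75

Partition {1, …, 148} into 74 pairs: {1,2}, {3,4}, …, {147,148}.
Choosing 74 integers — say the 74 even numbers 2, 4, …, 148 — takes one from each pair and avoids the property.
Choosing 75 forces two into the same pair by pigeonhole, and those are consecutive. So 75.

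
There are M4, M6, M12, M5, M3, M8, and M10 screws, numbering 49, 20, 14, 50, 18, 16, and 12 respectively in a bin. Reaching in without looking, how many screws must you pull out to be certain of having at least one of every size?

168

The hardest size to obtain is M10: we could draw every other screw first — 179 − 12 = 167 screws — without a single M10 one.
The next draw must be M10, so 167 + 1 = 168.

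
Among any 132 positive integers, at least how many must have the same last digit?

14

There are 10 possible last digits, which serve as the pigeonholes.
If each of the 10 possible last digits held at most 13, the total would be at most 10 × 13 = 130 < 132, a contradiction.
So at least one holds ⌈132/10⌉ = 14.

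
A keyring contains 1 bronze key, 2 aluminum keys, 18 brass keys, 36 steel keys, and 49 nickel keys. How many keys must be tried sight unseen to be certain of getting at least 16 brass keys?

To avoid brass keys as long as possible, exhaust the other 4 types first.
The worst case draws every non-brass key first: 1 + 2 + 36 + 49 = 88.
The next 16 draws are then forced to be brass, giving 88 + 16 = 104.

104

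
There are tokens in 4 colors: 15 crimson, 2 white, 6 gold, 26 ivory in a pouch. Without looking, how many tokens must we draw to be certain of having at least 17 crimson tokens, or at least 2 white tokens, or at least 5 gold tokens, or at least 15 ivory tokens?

The worst case stops just short of every target: all 15 crimson, 1 white, 4 gold, 14 ivory — 15 + 1 + 4 + 14 = 34 tokens.
One more token must push some color to its target, so 34 + 1 = 35.

35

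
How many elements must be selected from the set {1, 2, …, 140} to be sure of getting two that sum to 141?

71

Partition {1, …, 140} into 70 pairs: {1,140}, {2,139}, …, {70,71}.
Choosing 70 integers — say the integers 1 through 70 — takes one from each pair and avoids the property.
Choosing 71 forces two into the same pair by pigeonhole, and those sum to 141. So 71.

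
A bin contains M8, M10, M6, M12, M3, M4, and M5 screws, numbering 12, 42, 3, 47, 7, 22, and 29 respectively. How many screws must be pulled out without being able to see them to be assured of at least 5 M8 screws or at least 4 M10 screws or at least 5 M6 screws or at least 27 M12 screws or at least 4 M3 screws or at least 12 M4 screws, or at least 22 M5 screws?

The worst case stops just short of every target: 4 M8, 3 M10, all 3 M6, 26 M12, 3 M3, 11 M4, 21 M5 — 4 + 3 + 3 + 26 + 3 + 11 + 21 = 71 screws.
One more screw must push some size to its target, so 71 + 1 = 72.

72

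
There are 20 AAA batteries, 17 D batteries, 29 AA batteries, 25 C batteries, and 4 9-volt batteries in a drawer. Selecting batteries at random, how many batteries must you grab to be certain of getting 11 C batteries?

81

The worst case draws every non-C battery first: 20 + 17 + 29 + 4 = 70.
The next 11 draws are then forced to be C, giving 70 + 11 = 81.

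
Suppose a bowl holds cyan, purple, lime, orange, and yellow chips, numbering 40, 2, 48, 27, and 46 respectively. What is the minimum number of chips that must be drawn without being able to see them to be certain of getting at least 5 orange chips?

The worst case draws every non-orange chip first: 40 + 2 + 48 + 46 = 136.
The next 5 draws are then forced to be orange, giving 136 + 5 = 141.

141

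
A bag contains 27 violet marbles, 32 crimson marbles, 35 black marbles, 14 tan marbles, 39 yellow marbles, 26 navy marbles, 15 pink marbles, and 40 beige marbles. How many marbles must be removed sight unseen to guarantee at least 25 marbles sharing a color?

In the worst case we take at most 24 of each color, but all 14 tan and all 15 pink (fewer than 24), giving 24 + 24 + 24 + 14 + 24 + 24 + 15 + 24 = 173.
One more marble then forces some color to 25, so 173 + 1 = 174.

174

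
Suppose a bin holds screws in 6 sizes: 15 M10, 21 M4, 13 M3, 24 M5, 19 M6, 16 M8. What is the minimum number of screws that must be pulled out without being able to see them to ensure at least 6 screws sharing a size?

31

The worst case takes 5 screws of each size without reaching 6 of any: 6 × 5 = 30.
The next screw must bring some size to 6, so 30 + 1 = 31.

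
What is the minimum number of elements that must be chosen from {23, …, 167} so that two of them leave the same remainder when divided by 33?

34

Use the pigeonhole principle on residue classes: group the integers by remainder mod 33; there are 33 residue classes, each nonempty in this range.
Choosing one from each class (33 integers) avoids any shared remainder.
One more choice must repeat a class, so two differ by a multiple of 33. Hence 33 + 1 = 34.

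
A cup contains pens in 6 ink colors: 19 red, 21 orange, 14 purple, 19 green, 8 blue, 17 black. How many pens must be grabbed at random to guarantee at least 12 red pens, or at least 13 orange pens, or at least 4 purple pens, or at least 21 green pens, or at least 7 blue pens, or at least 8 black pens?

Each of the 6 ink colors has its own threshold; avoid all of them simultaneously.
The worst case stops just short of every target: 11 red, 12 orange, 3 purple, all 19 green, 6 blue, 7 black — 11 + 12 + 3 + 19 + 6 + 7 = 58 pens.
One more pen must push some ink color to its target, so 58 + 1 = 59.

59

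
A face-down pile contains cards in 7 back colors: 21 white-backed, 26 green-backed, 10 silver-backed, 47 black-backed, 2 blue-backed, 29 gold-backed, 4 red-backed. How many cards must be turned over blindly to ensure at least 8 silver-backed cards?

To avoid silver-backed cards as long as possible, exhaust the other 6 back colors first.
The worst case draws every non-silver-backed card first: 21 + 26 + 47 + 2 + 29 + 4 = 129.
The next 8 draws are then forced to be silver-backed, giving 129 + 8 = 137.

137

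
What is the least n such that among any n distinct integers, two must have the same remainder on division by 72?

Two integers differ by a multiple of 72 exactly when they share a remainder mod 72.
There are 72 residue classes mod 72, so 72 integers can all lie in distinct classes.
One more integer must repeat a residue, giving a difference divisible by 72. So n = 72 + 1 = 73.

73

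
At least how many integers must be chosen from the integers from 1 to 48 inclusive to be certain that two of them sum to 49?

Partition {1, …, 48} into 24 pairs: {1,48}, {2,47}, …, {24,25}.
Choosing 24 integers — say the integers 1 through 24 — takes one from each pair and avoids the property.
Choosing 25 forces two into the same pair by pigeonhole, and those sum to 49. So 25.

25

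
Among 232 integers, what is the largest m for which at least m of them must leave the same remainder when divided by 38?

7

If each of the 38 residue classes modulo 38 held at most 6, the total would be at most 38 × 6 = 228 < 232, a contradiction.
So at least one holds ⌈232/38⌉ = 7.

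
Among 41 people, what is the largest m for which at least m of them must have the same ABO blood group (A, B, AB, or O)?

11

There are 4 ABO blood groups, which serve as the pigeonholes.
If each of the 4 ABO blood groups held at most 10, the total would be at most 4 × 10 = 40 < 41, a contradiction.
So at least one holds ⌈41/4⌉ = 11.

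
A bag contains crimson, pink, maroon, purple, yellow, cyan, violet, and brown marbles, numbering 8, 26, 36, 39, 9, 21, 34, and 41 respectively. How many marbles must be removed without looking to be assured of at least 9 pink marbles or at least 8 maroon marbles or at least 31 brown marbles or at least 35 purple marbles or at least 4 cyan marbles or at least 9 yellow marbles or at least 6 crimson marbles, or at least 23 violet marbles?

Each of the 8 colors has its own threshold; avoid all of them simultaneously.
The worst case stops just short of every target: 5 crimson, 8 pink, 7 maroon, 34 purple, 8 yellow, 3 cyan, 22 violet, 30 brown — 5 + 8 + 7 + 34 + 8 + 3 + 22 + 30 = 117 marbles.
One more marble must push some color to its target, so 117 + 1 = 118.

118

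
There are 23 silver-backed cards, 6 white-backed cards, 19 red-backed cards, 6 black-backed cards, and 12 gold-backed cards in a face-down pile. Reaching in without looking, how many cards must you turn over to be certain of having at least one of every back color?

The hardest back color to obtain is white-backed: we could draw every other card first — 66 − 6 = 60 cards — without a single white-backed one.
The next draw must be white-backed, so 60 + 1 = 61.

61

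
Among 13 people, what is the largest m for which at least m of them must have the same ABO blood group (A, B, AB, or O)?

There are 4 ABO blood groups, which serve as the pigeonholes.
If each of the 4 ABO blood groups held at most 3, the total would be at most 4 × 3 = 12 < 13, a contradiction.
So at least one holds ⌈13/4⌉ = 4.

4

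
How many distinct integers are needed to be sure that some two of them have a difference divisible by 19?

Two integers differ by a multiple of 19 exactly when they share a remainder mod 19.
There are 19 residue classes mod 19, so 19 integers can all lie in distinct classes.
One more integer must repeat a residue, giving a difference divisible by 19. So n = 19 + 1 = 20.

20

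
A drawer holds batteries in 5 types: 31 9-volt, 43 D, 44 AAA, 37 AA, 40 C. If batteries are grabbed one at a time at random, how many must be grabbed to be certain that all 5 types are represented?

The hardest type to obtain is 9-volt: we could draw every other battery first — 195 − 31 = 164 batteries — without a single 9-volt one.
The next draw must be 9-volt, so 164 + 1 = 165.

165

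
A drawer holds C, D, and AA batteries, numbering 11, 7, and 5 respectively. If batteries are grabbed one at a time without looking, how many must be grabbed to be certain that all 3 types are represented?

19

The hardest type to obtain is AA: we could draw every other battery first — 23 − 5 = 18 batteries — without a single AA one.
The next draw must be AA, so 18 + 1 = 19.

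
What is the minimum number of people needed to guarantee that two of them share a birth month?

There are 12 months of the year acting as pigeonholes.
With 12 people we could place one in each, avoiding any repeat.
One more forces some class to hold 2, so 12 + 1 = 13.

13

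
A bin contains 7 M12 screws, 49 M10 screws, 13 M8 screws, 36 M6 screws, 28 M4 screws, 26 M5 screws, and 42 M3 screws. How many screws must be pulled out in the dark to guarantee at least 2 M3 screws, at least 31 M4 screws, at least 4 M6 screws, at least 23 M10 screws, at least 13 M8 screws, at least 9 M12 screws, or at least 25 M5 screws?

98

The worst case stops just short of every target: all 7 M12, 22 M10, 12 M8, 3 M6, all 28 M4, 24 M5, 1 M3 — 7 + 22 + 12 + 3 + 28 + 24 + 1 = 97 screws.
One more screw must push some size to its target, so 97 + 1 = 98.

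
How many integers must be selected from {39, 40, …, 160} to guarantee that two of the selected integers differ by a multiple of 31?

Group the integers by remainder mod 31; there are 31 residue classes, each nonempty in this range.
Choosing one from each class (31 integers) avoids any shared remainder.
One more choice must repeat a class, so two differ by a multiple of 31. Hence 31 + 1 = 32.

32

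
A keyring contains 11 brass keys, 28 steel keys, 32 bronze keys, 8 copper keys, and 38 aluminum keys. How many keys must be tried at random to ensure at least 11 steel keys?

The worst case draws every non-steel key first: 11 + 32 + 8 + 38 = 89.
The next 11 draws are then forced to be steel, giving 89 + 11 = 100.

100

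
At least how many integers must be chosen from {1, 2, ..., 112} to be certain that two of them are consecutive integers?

Partition {1, …, 112} into 56 pairs: {1,2}, {3,4}, …, {111,112}.
Choosing 56 integers — say the 56 even numbers 2, 4, …, 112 — takes one from each pair and avoids the property.
Choosing 57 forces two into the same pair by pigeonhole, and those are consecutive. So 57.

57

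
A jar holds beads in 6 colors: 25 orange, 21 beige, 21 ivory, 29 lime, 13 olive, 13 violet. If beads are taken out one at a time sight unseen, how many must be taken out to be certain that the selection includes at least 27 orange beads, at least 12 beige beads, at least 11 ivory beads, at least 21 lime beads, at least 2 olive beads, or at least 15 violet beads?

The worst case stops just short of every target: all 25 orange, 11 beige, 10 ivory, 20 lime, 1 olive, all 13 violet — 25 + 11 + 10 + 20 + 1 + 13 = 80 beads.
One more bead must push some color to its target, so 80 + 1 = 81.

81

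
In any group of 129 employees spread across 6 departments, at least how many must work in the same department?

22

The 129 employees fall into 6 departments.
If each of the 6 departments held at most 21, the total would be at most 6 × 21 = 126 < 129, a contradiction.
So at least one holds ⌈129/6⌉ = 22.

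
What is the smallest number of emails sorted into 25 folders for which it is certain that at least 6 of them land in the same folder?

126

There are 25 folders acting as pigeonholes.
With 25 × 5 = 125 emails we could place exactly 5 in each, with no class reaching 6.
One more forces some class to hold 6, so 125 + 1 = 126.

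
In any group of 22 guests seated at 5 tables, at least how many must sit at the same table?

The 22 guests fall into 5 tables.
If each of the 5 tables held at most 4, the total would be at most 5 × 4 = 20 < 22, a contradiction.
So at least one holds ⌈22/5⌉ = 5.

5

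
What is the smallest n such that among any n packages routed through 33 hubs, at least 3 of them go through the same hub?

67

There are 33 hubs acting as pigeonholes.
With 33 × 2 = 66 packages we could place exactly 2 in each, with no class reaching 3.
One more forces some class to hold 3, so 66 + 1 = 67.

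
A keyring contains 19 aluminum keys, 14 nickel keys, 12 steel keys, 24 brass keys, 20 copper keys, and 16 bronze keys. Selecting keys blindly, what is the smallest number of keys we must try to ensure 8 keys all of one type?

43

The worst case takes 7 keys of each type without reaching 8 of any: 6 × 7 = 42.
The next key must bring some type to 8, so 42 + 1 = 43.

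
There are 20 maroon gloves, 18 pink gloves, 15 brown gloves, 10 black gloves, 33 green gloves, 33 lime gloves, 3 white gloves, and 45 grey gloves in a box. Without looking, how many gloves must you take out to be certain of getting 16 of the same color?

104

In the worst case we take at most 15 of each color, but all 10 black and all 3 white (fewer than 15), giving 15 + 15 + 15 + 10 + 15 + 15 + 3 + 15 = 103.
One more glove then forces some color to 16, so 103 + 1 = 104.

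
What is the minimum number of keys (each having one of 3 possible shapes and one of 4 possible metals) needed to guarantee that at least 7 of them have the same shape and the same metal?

There are 3 × 4 = 12 (shape, metal) combinations acting as pigeonholes.
With 12 × 6 = 72 keys we could place exactly 6 in each, with no (shape, metal) pair reaching 7.
One more forces some (shape, metal) pair to hold 7, so 72 + 1 = 73.

73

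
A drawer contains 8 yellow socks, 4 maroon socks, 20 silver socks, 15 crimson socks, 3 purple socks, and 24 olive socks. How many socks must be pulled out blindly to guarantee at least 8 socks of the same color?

36

In the worst case we take at most 7 of each color, but all 4 maroon and all 3 purple (fewer than 7), giving 7 + 4 + 7 + 7 + 3 + 7 = 35.
One more sock then forces some color to 8, so 35 + 1 = 36.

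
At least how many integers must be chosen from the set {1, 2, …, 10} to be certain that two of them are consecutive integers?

6

Partition {1, …, 10} into 5 pairs: {1,2}, {3,4}, …, {9,10}.
Choosing 5 integers — say the 5 even numbers 2, 4, …, 10 — takes one from each pair and avoids the property.
Choosing 6 forces two into the same pair by pigeonhole, and those are consecutive. So 6.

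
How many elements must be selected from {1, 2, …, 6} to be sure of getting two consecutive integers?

Partition {1, …, 6} into 3 pairs: {1,2}, {3,4}, …, {5,6}.
Choosing 3 integers — say the 3 even numbers 2, 4, …, 6 — takes one from each pair and avoids the property.
Choosing 4 forces two into the same pair by pigeonhole, and those are consecutive. So 4.

4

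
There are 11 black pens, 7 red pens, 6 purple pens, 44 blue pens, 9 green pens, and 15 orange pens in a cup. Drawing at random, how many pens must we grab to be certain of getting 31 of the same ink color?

In the worst case we take at most 30 of each ink color, but all 11 black, all 7 red, all 6 purple, all 9 green, and all 15 orange (fewer than 30), giving 11 + 7 + 6 + 30 + 9 + 15 = 78.
One more pen then forces some ink color to 31, so 78 + 1 = 79.

79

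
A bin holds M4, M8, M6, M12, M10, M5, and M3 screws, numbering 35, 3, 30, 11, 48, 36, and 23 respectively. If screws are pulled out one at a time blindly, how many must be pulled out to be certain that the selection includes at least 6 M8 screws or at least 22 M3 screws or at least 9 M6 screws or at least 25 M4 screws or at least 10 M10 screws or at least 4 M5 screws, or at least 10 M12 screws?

The worst case stops just short of every target: 24 M4, all 3 M8, 8 M6, 9 M12, 9 M10, 3 M5, 21 M3 — 24 + 3 + 8 + 9 + 9 + 3 + 21 = 77 screws.
One more screw must push some size to its target, so 77 + 1 = 78.

78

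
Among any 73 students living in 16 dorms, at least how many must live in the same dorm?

5

The 73 students fall into 16 dorms.
If each of the 16 dorms held at most 4, the total would be at most 16 × 4 = 64 < 73, a contradiction.
So at least one holds ⌈73/16⌉ = 5.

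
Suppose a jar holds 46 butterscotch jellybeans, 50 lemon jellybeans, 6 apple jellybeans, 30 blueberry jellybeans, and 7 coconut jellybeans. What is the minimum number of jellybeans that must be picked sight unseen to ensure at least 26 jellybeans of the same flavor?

In the worst case we take at most 25 of each flavor, but all 6 apple and all 7 coconut (fewer than 25), giving 25 + 25 + 6 + 25 + 7 = 88.
One more jellybean then forces some flavor to 26, so 88 + 1 = 89.

89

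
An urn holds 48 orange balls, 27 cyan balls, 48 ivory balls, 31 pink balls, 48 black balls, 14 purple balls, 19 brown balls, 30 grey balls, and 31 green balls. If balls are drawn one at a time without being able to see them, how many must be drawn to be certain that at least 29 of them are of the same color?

In the worst case we take at most 28 of each color, but all 27 cyan, all 14 purple, and all 19 brown (fewer than 28), giving 28 + 27 + 28 + 28 + 28 + 14 + 19 + 28 + 28 = 228.
One more ball then forces some color to 29, so 228 + 1 = 229.

229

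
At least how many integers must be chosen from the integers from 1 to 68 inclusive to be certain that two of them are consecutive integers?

Partition {1, …, 68} into 34 pairs: {1,2}, {3,4}, …, {67,68}.
Choosing 34 integers — say the 34 even numbers 2, 4, …, 68 — takes one from each pair and avoids the property.
Choosing 35 forces two into the same pair by pigeonhole, and those are consecutive. So 35.

35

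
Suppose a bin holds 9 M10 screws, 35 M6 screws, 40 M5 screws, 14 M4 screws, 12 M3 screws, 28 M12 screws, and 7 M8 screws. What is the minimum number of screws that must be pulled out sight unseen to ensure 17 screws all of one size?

Treat the 7 sizes as pigeonholes.
In the worst case we take at most 16 of each size, but all 9 M10, all 14 M4, all 12 M3, and all 7 M8 (fewer than 16), giving 9 + 16 + 16 + 14 + 12 + 16 + 7 = 90.
One more screw then forces some size to 17, so 90 + 1 = 91.

91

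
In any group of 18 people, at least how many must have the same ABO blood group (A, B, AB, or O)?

5

The 18 people fall into 4 ABO blood groups.
If each of the 4 ABO blood groups held at most 4, the total would be at most 4 × 4 = 16 < 18, a contradiction.
So at least one holds ⌈18/4⌉ = 5.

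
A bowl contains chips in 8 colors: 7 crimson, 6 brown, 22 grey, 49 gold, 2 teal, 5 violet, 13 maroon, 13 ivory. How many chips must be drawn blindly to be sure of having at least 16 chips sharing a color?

Treat the 8 colors as pigeonholes.
In the worst case we take at most 15 of each color, but all 7 crimson, all 6 brown, all 2 teal, all 5 violet, all 13 maroon, and all 13 ivory (fewer than 15), giving 7 + 6 + 15 + 15 + 2 + 5 + 13 + 13 = 76.
One more chip then forces some color to 16, so 76 + 1 = 77.

77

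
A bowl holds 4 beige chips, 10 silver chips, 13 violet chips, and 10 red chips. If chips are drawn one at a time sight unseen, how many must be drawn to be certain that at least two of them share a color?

Treat the 4 colors as pigeonholes.
The worst case takes 1 chip of each color without reaching 2 of any: 4 × 1 = 4.
The next chip must bring some color to 2, so 4 + 1 = 5.

5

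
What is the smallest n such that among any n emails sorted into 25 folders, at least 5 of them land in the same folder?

101

There are 25 folders acting as pigeonholes.
With 25 × 4 = 100 emails we could place exactly 4 in each, with no class reaching 5.
One more forces some class to hold 5, so 100 + 1 = 101.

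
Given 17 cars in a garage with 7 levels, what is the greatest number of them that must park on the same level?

The 17 cars fall into 7 levels.
If each of the 7 levels held at most 2, the total would be at most 7 × 2 = 14 < 17, a contradiction.
So at least one holds ⌈17/7⌉ = 3.

3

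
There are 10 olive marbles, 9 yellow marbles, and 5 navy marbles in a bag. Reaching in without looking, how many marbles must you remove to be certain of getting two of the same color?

4

The worst case takes 1 marble of each color without reaching 2 of any: 3 × 1 = 3.
The next marble must bring some color to 2, so 3 + 1 = 4.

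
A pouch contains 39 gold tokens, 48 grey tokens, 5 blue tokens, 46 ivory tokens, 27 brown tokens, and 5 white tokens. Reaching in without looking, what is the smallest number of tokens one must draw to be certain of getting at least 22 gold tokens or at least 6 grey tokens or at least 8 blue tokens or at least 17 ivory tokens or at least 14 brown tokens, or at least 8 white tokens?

Each of the 6 colors has its own threshold; avoid all of them simultaneously.
The worst case stops just short of every target: 21 gold, 5 grey, all 5 blue, 16 ivory, 13 brown, all 5 white — 21 + 5 + 5 + 16 + 13 + 5 = 65 tokens.
One more token must push some color to its target, so 65 + 1 = 66.

66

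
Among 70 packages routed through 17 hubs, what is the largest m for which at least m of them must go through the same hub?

The 70 packages fall into 17 hubs.
If each of the 17 hubs held at most 4, the total would be at most 17 × 4 = 68 < 70, a contradiction.
So at least one holds ⌈70/17⌉ = 5.

5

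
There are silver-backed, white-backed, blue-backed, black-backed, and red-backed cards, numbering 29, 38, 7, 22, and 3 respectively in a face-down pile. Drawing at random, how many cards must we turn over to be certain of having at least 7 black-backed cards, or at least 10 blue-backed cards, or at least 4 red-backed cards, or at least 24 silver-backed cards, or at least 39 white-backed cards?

78

Each of the 5 back colors has its own threshold; avoid all of them simultaneously.
The worst case stops just short of every target: 23 silver-backed, 38 white-backed, all 7 blue-backed, 6 black-backed, 3 red-backed — 23 + 38 + 7 + 6 + 3 = 77 cards.
One more card must push some back color to its target, so 77 + 1 = 78.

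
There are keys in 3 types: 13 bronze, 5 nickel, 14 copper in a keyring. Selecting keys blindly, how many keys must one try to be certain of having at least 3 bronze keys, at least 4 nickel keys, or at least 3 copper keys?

8

The worst case stops just short of every target: 2 bronze, 3 nickel, 2 copper — 2 + 3 + 2 = 7 keys.
One more key must push some type to its target, so 7 + 1 = 8.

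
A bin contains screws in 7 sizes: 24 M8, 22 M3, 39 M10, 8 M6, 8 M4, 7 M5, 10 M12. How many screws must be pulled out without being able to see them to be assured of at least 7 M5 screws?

To avoid M5 screws as long as possible, exhaust the other 6 sizes first.
The worst case draws every non-M5 screw first: 24 + 22 + 39 + 8 + 8 + 10 = 111.
The next 7 draws are then forced to be M5, giving 111 + 7 = 118.

118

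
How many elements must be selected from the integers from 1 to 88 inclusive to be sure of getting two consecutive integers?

45

Partition {1, …, 88} into 44 pairs: {1,2}, {3,4}, …, {87,88}.
Choosing 44 integers — say the 44 even numbers 2, 4, …, 88 — takes one from each pair and avoids the property.
Choosing 45 forces two into the same pair by pigeonhole, and those are consecutive. So 45.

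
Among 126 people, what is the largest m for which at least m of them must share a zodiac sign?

11

If each of the 12 zodiac signs held at most 10, the total would be at most 12 × 10 = 120 < 126, a contradiction.
So at least one holds ⌈126/12⌉ = 11.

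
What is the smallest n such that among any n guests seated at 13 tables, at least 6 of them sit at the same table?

There are 13 tables acting as pigeonholes.
With 13 × 5 = 65 guests we could place exactly 5 in each, with no class reaching 6.
One more forces some class to hold 6, so 65 + 1 = 66.

66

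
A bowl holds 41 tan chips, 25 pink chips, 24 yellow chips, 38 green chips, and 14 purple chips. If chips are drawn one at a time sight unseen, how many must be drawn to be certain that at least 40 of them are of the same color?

141

In the worst case we take at most 39 of each color, but all 25 pink, all 24 yellow, all 38 green, and all 14 purple (fewer than 39), giving 39 + 25 + 24 + 38 + 14 = 140.
One more chip then forces some color to 40, so 140 + 1 = 141.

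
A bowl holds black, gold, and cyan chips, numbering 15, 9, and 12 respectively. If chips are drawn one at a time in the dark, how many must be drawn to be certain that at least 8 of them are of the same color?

22

The worst case takes 7 chips of each color without reaching 8 of any: 3 × 7 = 21.
The next chip must bring some color to 8, so 21 + 1 = 22.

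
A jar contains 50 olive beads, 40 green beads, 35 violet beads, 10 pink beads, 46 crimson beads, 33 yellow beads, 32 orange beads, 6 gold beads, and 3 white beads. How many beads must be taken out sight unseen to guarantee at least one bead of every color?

The hardest color to obtain is white: we could draw every other bead first — 255 − 3 = 252 beads — without a single white one.
The next draw must be white, so 252 + 1 = 253.

253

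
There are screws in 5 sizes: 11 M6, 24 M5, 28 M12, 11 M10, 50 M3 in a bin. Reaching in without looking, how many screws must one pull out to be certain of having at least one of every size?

The hardest size to obtain is M6: we could draw every other screw first — 124 − 11 = 113 screws — without a single M6 one.
The next draw must be M6, so 113 + 1 = 114.

114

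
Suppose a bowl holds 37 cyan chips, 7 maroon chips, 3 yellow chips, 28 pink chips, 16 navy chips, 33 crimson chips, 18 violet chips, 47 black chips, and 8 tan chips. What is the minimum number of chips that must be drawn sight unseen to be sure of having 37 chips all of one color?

In the worst case we take at most 36 of each color, but all 7 maroon, all 3 yellow, all 28 pink, all 16 navy, all 33 crimson, all 18 violet, and all 8 tan (fewer than 36), giving 36 + 7 + 3 + 28 + 16 + 33 + 18 + 36 + 8 = 185.
One more chip then forces some color to 37, so 185 + 1 = 186.

186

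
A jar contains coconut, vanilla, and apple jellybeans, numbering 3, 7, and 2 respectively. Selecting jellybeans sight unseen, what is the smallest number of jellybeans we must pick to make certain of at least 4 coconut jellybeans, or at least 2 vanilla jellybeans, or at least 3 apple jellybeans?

7

Each of the 3 flavors has its own threshold; avoid all of them simultaneously.
The worst case stops just short of every target: 3 coconut, 1 vanilla, 2 apple — 3 + 1 + 2 = 6 jellybeans.
One more jellybean must push some flavor to its target, so 6 + 1 = 7.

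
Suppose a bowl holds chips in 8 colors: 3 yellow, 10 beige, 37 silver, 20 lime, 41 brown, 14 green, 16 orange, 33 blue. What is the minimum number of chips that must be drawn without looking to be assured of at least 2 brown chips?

135

The worst case draws every non-brown chip first: 3 + 10 + 37 + 20 + 14 + 16 + 33 = 133.
The next 2 draws are then forced to be brown, giving 133 + 2 = 135.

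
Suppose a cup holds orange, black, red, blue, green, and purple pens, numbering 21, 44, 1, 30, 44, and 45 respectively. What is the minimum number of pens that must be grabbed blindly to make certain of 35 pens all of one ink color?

Treat the 6 ink colors as pigeonholes.
In the worst case we take at most 34 of each ink color, but all 21 orange, all 1 red, and all 30 blue (fewer than 34), giving 21 + 34 + 1 + 30 + 34 + 34 = 154.
One more pen then forces some ink color to 35, so 154 + 1 = 155.

155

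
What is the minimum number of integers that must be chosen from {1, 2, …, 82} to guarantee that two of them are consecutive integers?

Partition {1, …, 82} into 41 pairs: {1,2}, {3,4}, …, {81,82}.
Choosing 41 integers — say the 41 even numbers 2, 4, …, 82 — takes one from each pair and avoids the property.
Choosing 42 forces two into the same pair by pigeonhole, and those are consecutive. So 42.

42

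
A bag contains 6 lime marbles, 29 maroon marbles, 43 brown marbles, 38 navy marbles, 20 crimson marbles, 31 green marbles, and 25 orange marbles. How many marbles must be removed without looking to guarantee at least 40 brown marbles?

189

The worst case draws every non-brown marble first: 6 + 29 + 38 + 20 + 31 + 25 = 149.
The next 40 draws are then forced to be brown, giving 149 + 40 = 189.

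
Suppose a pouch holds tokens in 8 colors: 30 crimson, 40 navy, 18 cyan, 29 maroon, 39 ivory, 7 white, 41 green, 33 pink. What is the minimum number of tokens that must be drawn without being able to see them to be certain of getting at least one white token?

The worst case draws every non-white token first: 30 + 40 + 18 + 29 + 39 + 41 + 33 = 230.
The next draw is then forced to be white, giving 230 + 1 = 231.

231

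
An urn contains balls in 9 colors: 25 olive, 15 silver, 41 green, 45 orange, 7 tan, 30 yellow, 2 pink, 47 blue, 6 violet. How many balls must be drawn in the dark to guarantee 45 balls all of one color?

Treat the 9 colors as pigeonholes.
In the worst case we take at most 44 of each color, but all 25 olive, all 15 silver, all 41 green, all 7 tan, all 30 yellow, all 2 pink, and all 6 violet (fewer than 44), giving 25 + 15 + 41 + 44 + 7 + 30 + 2 + 44 + 6 = 214.
One more ball then forces some color to 45, so 214 + 1 = 215.

215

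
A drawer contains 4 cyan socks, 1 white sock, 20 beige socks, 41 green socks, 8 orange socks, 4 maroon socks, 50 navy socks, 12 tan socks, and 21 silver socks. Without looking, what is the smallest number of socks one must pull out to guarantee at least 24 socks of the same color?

117

Treat the 9 colors as pigeonholes.
In the worst case we take at most 23 of each color, but all 4 cyan, all 1 white, all 20 beige, all 8 orange, all 4 maroon, all 12 tan, and all 21 silver (fewer than 23), giving 4 + 1 + 20 + 23 + 8 + 4 + 23 + 12 + 21 = 116.
One more sock then forces some color to 24, so 116 + 1 = 117.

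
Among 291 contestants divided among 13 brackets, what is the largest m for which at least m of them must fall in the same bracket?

The 291 contestants fall into 13 brackets.
If each of the 13 brackets held at most 22, the total would be at most 13 × 22 = 286 < 291, a contradiction.
So at least one holds ⌈291/13⌉ = 23.

23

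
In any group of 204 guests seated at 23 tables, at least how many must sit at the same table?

9

The 204 guests fall into 23 tables.
If each of the 23 tables held at most 8, the total would be at most 23 × 8 = 184 < 204, a contradiction.
So at least one holds ⌈204/23⌉ = 9.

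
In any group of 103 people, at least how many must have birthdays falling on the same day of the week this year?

The 103 people fall into 7 days of the week.
If each of the 7 days of the week held at most 14, the total would be at most 7 × 14 = 98 < 103, a contradiction.
So at least one holds ⌈103/7⌉ = 15.

15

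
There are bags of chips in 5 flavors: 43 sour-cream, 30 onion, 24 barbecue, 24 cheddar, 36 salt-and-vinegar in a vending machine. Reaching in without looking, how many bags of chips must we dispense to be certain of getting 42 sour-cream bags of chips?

The worst case draws every non-sour-cream bag of chips first: 30 + 24 + 24 + 36 = 114.
The next 42 draws are then forced to be sour-cream, giving 114 + 42 = 156.

156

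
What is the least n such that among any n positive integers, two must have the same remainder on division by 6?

7

Two integers differ by a multiple of 6 exactly when they share a remainder mod 6.
There are 6 residue classes mod 6, so 6 integers can all lie in distinct classes.
One more integer must repeat a residue, giving a difference divisible by 6. So n = 6 + 1 = 7.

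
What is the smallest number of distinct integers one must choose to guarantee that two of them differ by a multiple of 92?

93

Use the pigeonhole principle on residue classes: two integers differ by a multiple of 92 exactly when they share a remainder mod 92.
There are 92 residue classes mod 92, so 92 integers can all lie in distinct classes.
One more integer must repeat a residue, giving a difference divisible by 92. So n = 92 + 1 = 93.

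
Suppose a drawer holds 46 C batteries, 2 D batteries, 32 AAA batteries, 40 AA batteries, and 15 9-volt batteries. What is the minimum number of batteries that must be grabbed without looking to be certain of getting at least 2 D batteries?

To avoid D batteries as long as possible, exhaust the other 4 types first.
The worst case draws every non-D battery first: 46 + 32 + 40 + 15 = 133.
The next 2 draws are then forced to be D, giving 133 + 2 = 135.

135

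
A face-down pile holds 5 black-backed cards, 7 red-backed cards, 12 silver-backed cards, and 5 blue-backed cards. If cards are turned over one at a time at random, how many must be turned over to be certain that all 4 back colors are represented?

25

The hardest back color to obtain is black-backed: we could draw every other card first — 29 − 5 = 24 cards — without a single black-backed one.
The next draw must be black-backed, so 24 + 1 = 25.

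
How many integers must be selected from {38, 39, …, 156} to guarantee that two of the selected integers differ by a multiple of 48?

Group the integers by remainder mod 48; there are 48 residue classes, each nonempty in this range.
Choosing one from each class (48 integers) avoids any shared remainder.
One more choice must repeat a class, so two differ by a multiple of 48. Hence 48 + 1 = 49.

49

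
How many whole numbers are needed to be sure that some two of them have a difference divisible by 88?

89

Two integers differ by a multiple of 88 exactly when they share a remainder mod 88.
There are 88 residue classes mod 88, so 88 integers can all lie in distinct classes.
One more integer must repeat a residue, giving a difference divisible by 88. So n = 88 + 1 = 89.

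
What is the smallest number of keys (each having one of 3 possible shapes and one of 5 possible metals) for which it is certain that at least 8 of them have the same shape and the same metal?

There are 3 × 5 = 15 (shape, metal) combinations acting as pigeonholes.
With 15 × 7 = 105 keys we could place exactly 7 in each, with no (shape, metal) pair reaching 8.
One more forces some (shape, metal) pair to hold 8, so 105 + 1 = 106.

106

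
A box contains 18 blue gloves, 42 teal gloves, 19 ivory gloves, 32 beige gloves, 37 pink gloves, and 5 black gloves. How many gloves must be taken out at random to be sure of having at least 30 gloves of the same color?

In the worst case we take at most 29 of each color, but all 18 blue, all 19 ivory, and all 5 black (fewer than 29), giving 18 + 29 + 19 + 29 + 29 + 5 = 129.
One more glove then forces some color to 30, so 129 + 1 = 130.

130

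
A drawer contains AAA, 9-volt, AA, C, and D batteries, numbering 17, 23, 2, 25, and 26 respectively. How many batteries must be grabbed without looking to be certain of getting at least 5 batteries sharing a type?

Treat the 5 types as pigeonholes.
In the worst case we take at most 4 of each type, but all 2 AA (fewer than 4), giving 4 + 4 + 2 + 4 + 4 = 18.
One more battery then forces some type to 5, so 18 + 1 = 19.

19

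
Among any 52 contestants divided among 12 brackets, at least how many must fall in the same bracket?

The 52 contestants fall into 12 brackets.
If each of the 12 brackets held at most 4, the total would be at most 12 × 4 = 48 < 52, a contradiction.
So at least one holds ⌈52/12⌉ = 5.

5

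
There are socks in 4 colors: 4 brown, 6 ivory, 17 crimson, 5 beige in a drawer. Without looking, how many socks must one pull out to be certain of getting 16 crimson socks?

31

The worst case draws every non-crimson sock first: 4 + 6 + 5 = 15.
The next 16 draws are then forced to be crimson, giving 15 + 16 = 31.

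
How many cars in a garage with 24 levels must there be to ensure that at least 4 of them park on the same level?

73

There are 24 levels acting as pigeonholes.
With 24 × 3 = 72 cars we could place exactly 3 in each, with no class reaching 4.
One more forces some class to hold 4, so 72 + 1 = 73.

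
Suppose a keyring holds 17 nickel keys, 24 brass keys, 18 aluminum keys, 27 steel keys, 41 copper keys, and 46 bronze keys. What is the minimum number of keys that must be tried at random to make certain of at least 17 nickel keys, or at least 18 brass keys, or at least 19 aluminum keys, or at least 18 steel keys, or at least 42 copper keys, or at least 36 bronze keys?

145

Each of the 6 types has its own threshold; avoid all of them simultaneously.
The worst case stops just short of every target: 16 nickel, 17 brass, 18 aluminum, 17 steel, 41 copper, 35 bronze — 16 + 17 + 18 + 17 + 41 + 35 = 144 keys.
One more key must push some type to its target, so 144 + 1 = 145.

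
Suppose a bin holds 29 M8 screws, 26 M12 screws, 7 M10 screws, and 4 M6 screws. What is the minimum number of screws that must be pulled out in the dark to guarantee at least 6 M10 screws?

The worst case draws every non-M10 screw first: 29 + 26 + 4 = 59.
The next 6 draws are then forced to be M10, giving 59 + 6 = 65.

65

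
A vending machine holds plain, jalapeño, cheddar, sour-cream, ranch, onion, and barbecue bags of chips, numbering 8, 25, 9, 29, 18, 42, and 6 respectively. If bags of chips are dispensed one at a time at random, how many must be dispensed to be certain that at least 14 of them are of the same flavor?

Treat the 7 flavors as pigeonholes.
In the worst case we take at most 13 of each flavor, but all 8 plain, all 9 cheddar, and all 6 barbecue (fewer than 13), giving 8 + 13 + 9 + 13 + 13 + 13 + 6 = 75.
One more bag of chips then forces some flavor to 14, so 75 + 1 = 76.

76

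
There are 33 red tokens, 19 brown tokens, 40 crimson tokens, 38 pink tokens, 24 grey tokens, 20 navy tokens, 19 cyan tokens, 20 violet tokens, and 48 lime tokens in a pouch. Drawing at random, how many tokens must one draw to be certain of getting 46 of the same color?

Treat the 9 colors as pigeonholes.
In the worst case we take at most 45 of each color, but all 33 red, all 19 brown, all 40 crimson, all 38 pink, all 24 grey, all 20 navy, all 19 cyan, and all 20 violet (fewer than 45), giving 33 + 19 + 40 + 38 + 24 + 20 + 19 + 20 + 45 = 258.
One more token then forces some color to 46, so 258 + 1 = 259.

259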